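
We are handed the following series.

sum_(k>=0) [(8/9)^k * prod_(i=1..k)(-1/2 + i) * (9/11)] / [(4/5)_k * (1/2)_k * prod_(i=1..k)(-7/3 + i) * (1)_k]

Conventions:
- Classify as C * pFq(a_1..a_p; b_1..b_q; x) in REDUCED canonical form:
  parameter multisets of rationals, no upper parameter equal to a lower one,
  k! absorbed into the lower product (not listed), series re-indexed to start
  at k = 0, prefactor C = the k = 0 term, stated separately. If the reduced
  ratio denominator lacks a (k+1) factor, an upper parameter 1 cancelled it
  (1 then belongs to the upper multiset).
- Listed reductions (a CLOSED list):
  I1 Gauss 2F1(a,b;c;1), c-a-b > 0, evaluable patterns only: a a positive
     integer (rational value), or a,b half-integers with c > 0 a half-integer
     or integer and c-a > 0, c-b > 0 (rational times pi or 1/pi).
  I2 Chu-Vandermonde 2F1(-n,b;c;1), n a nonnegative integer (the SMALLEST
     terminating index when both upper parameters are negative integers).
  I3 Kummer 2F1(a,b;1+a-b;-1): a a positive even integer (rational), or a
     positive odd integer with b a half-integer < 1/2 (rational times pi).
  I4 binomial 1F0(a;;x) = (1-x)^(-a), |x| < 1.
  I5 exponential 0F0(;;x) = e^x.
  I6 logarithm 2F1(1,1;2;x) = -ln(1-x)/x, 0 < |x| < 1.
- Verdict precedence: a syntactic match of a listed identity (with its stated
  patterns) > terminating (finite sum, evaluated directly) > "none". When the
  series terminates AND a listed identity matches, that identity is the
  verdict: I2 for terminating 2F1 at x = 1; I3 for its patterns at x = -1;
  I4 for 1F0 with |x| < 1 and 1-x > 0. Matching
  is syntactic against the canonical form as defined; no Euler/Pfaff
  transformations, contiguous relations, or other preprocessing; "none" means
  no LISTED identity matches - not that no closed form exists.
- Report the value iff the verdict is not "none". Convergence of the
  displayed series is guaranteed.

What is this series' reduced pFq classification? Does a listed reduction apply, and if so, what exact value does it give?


This is 9/11 * 0F2(-; -4/3, 4/5; 8/9) in reduced canonical form. Verdict: none. Every listed pattern misses the 0F2 form at 8/9, upper {-}.

Structural cue: t_0 being 9/11, the running product (prefactor 9/11) telescopes to a rising factorial.
Step ratio: r(k) = (8/9) * 1 / [(k-4/3) (k+4/5) (k+1)] - rational; roots negated = parameters, x = (8/9), C = 9/11.


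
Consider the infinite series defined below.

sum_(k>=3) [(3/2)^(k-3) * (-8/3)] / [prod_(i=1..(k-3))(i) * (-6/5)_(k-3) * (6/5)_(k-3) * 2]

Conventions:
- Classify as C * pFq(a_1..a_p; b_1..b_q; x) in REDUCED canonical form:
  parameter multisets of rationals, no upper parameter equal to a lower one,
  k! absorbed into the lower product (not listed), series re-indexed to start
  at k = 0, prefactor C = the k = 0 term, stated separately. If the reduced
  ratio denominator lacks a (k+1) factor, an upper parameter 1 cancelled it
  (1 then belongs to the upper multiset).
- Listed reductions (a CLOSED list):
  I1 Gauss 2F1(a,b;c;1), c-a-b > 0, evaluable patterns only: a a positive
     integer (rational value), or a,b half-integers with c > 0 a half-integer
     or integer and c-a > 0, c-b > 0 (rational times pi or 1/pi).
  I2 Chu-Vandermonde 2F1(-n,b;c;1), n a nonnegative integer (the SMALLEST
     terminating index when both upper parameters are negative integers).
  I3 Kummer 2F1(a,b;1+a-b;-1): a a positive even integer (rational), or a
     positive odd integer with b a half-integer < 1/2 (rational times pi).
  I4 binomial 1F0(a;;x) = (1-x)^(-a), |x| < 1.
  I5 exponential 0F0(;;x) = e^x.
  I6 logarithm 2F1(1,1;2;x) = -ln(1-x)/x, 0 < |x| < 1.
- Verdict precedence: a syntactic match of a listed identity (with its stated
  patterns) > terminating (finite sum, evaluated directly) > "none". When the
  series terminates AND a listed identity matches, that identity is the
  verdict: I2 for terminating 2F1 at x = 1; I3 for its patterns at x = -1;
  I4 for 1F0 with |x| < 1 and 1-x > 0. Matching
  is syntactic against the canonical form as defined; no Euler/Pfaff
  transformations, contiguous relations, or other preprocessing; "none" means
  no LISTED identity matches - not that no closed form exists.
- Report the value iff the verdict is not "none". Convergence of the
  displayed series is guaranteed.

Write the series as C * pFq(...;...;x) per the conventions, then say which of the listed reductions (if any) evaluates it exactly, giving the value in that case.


Reduced: x = 3/2, 0F2, upper = {-}, lower = {-6/5, 6/5}, C = -4/3. Verdict: none here - no I1-I6 shape fits x = 3/2 with lower {-6/5, 6/5}.

The tell: x = (3/2) and the product of the first k integers (C = -4/3, x = 3/2) is k!.
Term ratio: r(k) = (3/2) * 1 / [(k-6/5) (k+6/5) (k+1)] - rational; roots negated = parameters, x = (3/2), C = -4/3.


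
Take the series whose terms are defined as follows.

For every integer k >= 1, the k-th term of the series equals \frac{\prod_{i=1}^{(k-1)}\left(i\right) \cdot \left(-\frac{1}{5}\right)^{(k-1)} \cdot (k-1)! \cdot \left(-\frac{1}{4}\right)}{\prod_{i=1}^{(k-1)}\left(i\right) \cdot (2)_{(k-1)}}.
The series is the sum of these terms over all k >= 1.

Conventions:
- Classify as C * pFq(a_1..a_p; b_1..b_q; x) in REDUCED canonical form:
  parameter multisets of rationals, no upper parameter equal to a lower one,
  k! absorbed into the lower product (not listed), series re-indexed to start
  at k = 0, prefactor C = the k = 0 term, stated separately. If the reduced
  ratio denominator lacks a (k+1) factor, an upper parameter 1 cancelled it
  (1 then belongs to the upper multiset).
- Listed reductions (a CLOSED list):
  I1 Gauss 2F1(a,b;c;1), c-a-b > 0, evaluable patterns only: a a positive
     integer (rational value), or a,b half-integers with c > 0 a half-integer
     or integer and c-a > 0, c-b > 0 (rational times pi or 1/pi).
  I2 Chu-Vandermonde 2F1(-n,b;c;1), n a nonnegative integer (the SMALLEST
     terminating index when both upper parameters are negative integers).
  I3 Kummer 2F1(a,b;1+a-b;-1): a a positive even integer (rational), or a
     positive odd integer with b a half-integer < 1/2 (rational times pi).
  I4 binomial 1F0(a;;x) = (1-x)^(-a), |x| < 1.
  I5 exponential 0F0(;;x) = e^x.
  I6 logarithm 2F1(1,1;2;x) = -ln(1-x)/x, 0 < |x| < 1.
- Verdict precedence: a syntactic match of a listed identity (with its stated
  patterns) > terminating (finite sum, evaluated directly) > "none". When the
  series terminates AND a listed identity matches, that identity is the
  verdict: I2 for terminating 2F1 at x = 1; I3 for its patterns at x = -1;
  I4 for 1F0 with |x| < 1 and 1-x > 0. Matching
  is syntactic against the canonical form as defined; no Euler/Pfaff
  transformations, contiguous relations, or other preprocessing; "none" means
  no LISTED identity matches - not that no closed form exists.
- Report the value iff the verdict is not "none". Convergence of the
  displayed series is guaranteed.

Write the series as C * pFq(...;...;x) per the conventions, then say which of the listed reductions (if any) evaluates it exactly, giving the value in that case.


This is -\frac{1}{4} * 2F1(1, 1; 2; -\frac{1}{5}) in reduced canonical form. Verdict: the I6 logarithm reduction fires (the logarithm: parameters (1,1;2), x = -\frac{1}{5}). Value: \left(-\frac{5}{4}\right) \cdot \ln\left(\frac{6}{5}\right).

Structural cue: t_0 being -\frac{1}{4}, the running product (prefactor -1/4) telescopes to a rising factorial.
Term ratio: r(k) = -\frac{1}{5} * (k+1) (k+1) / [(k+2) (k+1)] - rational; roots negated = parameters, x = -\frac{1}{5}, C = -\frac{1}{4}.


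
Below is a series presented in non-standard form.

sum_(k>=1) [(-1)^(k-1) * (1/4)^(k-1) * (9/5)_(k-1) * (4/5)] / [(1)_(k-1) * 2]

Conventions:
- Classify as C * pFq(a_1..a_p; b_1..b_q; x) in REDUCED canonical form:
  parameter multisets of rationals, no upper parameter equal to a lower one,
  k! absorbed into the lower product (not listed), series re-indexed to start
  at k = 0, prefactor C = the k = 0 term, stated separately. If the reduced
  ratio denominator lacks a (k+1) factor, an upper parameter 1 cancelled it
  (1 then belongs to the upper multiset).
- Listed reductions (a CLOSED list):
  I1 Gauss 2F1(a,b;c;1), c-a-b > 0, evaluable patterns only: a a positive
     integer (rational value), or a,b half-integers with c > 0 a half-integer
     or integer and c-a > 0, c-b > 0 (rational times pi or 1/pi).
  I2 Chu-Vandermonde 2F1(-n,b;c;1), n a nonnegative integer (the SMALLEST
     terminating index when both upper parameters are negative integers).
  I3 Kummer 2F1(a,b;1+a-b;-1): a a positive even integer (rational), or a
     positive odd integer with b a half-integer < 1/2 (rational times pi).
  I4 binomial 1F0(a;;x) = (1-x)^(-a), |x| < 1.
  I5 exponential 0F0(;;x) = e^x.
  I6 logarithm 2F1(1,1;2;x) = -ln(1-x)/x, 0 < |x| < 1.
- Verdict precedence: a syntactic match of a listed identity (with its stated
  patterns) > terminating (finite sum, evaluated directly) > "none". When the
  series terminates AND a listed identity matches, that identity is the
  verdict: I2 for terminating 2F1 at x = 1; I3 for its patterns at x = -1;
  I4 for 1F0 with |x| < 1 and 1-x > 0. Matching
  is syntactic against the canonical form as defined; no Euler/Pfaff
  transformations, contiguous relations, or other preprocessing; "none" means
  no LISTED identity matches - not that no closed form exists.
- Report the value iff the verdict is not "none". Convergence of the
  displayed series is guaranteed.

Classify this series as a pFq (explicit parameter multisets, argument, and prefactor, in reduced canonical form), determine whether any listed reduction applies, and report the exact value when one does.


Classification (C = 2/5): 1F0 with upper {9/5}, lower {-}, argument x = -1/4. Verdict: the I4 binomial reduction fires (the 1F0 binomial series: exponent -9/5, x = -1/4). Hence: (2/5) * (5/4)^(-9/5).

The tell: with t_0 = 2/5, the (-1)^k factor (C = 2/5, x = -1/4) folds into the argument's sign.
Adjacent-term ratio: r(k) = (-1/4) * (k+9/5) / [(k+1)] - poly over poly, x = (-1/4) from leading terms; C = 2/5 at k = 0.


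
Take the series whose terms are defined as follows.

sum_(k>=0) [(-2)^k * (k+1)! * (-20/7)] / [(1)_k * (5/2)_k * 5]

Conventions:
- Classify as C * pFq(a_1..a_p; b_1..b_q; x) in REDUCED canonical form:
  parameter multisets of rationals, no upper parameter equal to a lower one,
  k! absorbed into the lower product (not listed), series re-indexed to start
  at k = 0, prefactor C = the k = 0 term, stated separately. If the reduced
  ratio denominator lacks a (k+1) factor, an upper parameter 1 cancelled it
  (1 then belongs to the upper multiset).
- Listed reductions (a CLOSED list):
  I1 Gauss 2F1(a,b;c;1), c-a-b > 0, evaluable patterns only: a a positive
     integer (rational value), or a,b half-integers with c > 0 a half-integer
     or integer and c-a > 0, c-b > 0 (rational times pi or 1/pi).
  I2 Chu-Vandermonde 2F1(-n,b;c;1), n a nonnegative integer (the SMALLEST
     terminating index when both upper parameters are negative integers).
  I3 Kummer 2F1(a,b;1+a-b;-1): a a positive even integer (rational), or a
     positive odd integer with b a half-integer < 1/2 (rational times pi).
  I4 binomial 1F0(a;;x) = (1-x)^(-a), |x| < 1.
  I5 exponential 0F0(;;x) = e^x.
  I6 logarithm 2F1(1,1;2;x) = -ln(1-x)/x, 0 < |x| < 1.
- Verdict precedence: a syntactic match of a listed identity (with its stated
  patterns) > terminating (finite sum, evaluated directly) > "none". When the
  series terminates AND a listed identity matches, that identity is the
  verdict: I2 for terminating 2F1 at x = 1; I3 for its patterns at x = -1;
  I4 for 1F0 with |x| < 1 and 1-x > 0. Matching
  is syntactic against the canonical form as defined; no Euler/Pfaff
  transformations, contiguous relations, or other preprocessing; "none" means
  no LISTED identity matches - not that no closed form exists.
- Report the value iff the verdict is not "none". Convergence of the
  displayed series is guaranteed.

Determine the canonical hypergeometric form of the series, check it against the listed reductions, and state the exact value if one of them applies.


With C = -4/7: the canonical form is 1F1(2; 5/2; -2). Verdict: no listed reduction: x = -2 and upper {2} fail every I1-I6 pattern.

First insight: from the first term -4/7: the factorial ratio (C = -4/7, x = -2) (k+a-1)!/(a-1)! is a rising factorial (a)_k.
Consecutive-term ratio: r(k) = (-2) * (k+2) / [(k+5/2) (k+1)] - poly over poly, x = (-2) from leading terms; C = -4/7 at k = 0.


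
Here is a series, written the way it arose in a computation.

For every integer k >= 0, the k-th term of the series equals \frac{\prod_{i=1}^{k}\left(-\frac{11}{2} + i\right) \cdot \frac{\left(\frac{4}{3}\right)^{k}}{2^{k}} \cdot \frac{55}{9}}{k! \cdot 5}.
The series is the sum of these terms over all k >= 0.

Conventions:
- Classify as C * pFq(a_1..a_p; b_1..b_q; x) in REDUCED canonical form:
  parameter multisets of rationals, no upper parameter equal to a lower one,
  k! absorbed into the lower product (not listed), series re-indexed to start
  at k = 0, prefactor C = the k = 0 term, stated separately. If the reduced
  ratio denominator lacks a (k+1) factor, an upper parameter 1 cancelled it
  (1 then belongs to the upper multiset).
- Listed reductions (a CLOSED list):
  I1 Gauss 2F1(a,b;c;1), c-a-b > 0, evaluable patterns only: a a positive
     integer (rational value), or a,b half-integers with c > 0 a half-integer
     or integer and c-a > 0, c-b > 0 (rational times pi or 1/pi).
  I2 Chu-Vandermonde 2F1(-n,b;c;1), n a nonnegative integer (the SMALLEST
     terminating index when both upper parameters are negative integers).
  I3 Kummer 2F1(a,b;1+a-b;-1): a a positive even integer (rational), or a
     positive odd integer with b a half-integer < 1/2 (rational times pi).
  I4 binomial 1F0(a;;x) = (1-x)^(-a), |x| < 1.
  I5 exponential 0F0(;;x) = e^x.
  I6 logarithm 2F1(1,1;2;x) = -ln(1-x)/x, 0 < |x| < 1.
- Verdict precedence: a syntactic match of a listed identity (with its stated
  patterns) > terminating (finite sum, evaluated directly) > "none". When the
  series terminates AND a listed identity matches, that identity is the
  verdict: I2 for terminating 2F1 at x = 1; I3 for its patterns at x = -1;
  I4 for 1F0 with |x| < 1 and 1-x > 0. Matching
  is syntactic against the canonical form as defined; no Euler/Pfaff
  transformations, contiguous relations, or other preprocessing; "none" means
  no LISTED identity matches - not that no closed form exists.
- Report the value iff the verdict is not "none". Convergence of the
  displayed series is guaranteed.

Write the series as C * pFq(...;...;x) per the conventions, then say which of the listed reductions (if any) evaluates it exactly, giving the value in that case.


Canonical form: C = \frac{11}{9} times 1F0 with upper {-\frac{9}{2}}, lower {-}, x = \frac{2}{3}. Verdict: this is the binomial series (I4) (the 1F0 binomial series: exponent 9/2, x = \frac{2}{3}). Hence: \frac{11}{9} \cdot \left(\frac{1}{3}\right)^{\frac{9}{2}}.

Key step: x = \frac{2}{3} and the two k-th powers (prefactor 11/9) combine into one argument.
Term ratio: r(k) = \frac{2}{3} * (k-\frac{9}{2}) / [(k+1)] - poly over poly, x = \frac{2}{3} from leading terms; C = \frac{11}{9} at k = 0.


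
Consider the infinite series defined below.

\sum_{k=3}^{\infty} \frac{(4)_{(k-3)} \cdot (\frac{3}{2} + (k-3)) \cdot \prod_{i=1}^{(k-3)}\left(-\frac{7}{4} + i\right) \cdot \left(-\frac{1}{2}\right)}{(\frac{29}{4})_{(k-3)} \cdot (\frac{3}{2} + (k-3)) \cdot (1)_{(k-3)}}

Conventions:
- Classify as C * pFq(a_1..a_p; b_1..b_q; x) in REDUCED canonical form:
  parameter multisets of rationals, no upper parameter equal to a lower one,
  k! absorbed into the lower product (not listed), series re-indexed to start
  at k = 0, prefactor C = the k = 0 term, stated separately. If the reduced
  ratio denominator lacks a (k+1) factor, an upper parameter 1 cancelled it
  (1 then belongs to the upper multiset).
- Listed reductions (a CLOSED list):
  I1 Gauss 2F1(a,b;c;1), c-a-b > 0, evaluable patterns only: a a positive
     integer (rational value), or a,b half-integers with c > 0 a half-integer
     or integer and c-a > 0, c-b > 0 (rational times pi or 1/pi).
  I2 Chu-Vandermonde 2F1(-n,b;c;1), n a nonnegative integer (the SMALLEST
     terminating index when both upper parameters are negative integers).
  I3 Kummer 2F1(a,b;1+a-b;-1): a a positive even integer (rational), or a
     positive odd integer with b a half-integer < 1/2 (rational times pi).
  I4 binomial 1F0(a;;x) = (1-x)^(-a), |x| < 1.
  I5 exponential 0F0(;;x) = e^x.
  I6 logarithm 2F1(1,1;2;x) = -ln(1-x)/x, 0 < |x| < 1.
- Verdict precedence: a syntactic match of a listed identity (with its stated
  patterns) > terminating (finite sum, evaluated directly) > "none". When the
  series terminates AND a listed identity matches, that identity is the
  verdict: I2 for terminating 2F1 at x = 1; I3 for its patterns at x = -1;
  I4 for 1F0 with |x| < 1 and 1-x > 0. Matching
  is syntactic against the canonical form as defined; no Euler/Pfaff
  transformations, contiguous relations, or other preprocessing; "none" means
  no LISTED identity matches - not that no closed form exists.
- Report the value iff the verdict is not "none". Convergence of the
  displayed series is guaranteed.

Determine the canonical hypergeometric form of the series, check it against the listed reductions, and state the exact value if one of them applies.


Canonical form: C = -\frac{1}{2} times 2F1 with upper {-\frac{3}{4}, 4}, lower {\frac{29}{4}}, x = 1. Verdict (x = 1): the Gauss summation I1 applies (x = 1: the Gamma ratio telescopes since c-a-b = 4 > 0 and a = 4 in Z>0). Value: -\frac{1105}{4096}.

The tell: t_0 = -\frac{1}{2} here, and the factor k + 3/2 cancels (top and bottom), leaving C = -1/2, x = 1.
Step ratio: r(k) = 1 * (k-\frac{3}{4}) (k+4) / [(k+\frac{29}{4}) (k+1)] - rational; roots negated = parameters, x = 1, C = -\frac{1}{2}.


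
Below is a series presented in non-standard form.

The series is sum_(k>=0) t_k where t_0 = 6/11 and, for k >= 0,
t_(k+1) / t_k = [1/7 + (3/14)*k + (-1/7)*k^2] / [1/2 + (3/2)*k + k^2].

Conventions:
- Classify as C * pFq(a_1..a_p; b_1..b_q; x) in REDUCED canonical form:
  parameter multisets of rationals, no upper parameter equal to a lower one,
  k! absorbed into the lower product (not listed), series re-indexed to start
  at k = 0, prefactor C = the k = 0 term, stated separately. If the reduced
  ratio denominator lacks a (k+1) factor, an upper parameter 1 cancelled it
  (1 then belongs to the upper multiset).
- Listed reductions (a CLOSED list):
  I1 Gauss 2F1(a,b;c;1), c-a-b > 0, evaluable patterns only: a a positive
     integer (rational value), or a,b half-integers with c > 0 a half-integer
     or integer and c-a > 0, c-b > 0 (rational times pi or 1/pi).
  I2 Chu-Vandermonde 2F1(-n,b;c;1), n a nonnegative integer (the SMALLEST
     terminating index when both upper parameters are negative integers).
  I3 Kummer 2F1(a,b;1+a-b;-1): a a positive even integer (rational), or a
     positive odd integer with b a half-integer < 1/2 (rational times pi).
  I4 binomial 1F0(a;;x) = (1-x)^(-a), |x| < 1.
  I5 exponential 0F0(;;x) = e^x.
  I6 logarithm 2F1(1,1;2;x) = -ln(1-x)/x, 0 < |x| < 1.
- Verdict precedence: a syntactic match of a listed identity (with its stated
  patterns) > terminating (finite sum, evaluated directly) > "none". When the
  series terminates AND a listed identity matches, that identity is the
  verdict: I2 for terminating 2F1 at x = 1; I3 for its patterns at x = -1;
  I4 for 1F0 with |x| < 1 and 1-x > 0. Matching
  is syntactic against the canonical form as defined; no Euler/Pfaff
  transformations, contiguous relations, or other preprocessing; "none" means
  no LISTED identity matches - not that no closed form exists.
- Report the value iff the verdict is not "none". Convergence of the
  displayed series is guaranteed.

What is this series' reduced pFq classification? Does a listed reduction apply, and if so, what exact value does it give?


Classification (C = 6/11): 1F0 with upper {-2}, lower {-}, argument x = -1/7. Verdict: the binomial series (I4) fires (the 1F0 binomial series: exponent 2, x = -1/7). Hence: 384/539.

Key observation: t_0 being 6/11, factor the ratio over Q (prefactor 6/11): negated roots = parameters.
Term ratio: r(k) = (-1/7) * (k-2) / [(k+1)] - poly over poly, x = (-1/7) from leading terms; C = 6/11 at k = 0.


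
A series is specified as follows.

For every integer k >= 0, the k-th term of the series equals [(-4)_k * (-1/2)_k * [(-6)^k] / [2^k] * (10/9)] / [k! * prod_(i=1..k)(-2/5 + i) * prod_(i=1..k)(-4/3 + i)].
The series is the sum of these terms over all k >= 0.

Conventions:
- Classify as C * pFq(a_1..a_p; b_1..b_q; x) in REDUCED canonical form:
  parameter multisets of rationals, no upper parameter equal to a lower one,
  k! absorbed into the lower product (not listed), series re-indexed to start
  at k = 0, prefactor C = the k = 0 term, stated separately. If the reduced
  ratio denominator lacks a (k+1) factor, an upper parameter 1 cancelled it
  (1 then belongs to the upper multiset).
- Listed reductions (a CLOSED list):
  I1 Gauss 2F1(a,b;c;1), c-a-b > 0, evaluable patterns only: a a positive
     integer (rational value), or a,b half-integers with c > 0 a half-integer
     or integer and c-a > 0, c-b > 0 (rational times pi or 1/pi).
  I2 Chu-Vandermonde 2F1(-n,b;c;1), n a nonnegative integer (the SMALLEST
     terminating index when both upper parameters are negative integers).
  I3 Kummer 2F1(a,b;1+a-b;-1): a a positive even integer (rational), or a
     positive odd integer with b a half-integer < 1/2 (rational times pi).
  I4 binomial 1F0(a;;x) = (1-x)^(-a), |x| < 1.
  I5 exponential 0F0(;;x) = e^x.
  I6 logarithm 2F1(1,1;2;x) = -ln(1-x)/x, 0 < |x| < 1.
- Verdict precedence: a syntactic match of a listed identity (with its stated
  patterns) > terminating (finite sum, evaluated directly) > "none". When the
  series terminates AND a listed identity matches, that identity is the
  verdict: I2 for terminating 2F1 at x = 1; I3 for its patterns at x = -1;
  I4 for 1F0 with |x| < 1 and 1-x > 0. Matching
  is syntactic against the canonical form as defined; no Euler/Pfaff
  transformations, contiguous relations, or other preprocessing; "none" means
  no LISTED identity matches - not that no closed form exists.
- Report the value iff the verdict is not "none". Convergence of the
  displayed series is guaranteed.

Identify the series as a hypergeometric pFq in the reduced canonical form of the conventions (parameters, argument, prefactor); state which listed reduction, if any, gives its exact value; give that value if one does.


Key step: t_0 being 10/9, the lower running product (prefactor 10/9) is a rising factorial.
Adjacent-term ratio: r(k) = (-3) * (k-4) (k-1/2) / [(k-1/3) (k+3/5) (k+1)] - poly over poly, x = (-3) from leading terms; C = 10/9 at k = 0.

At argument -3: a 2F2 with upper {-4, -1/2}, lower {-1/3, 3/5}, scaled by C = 10/9. Verdict: terminating (-4 upstairs). 5 nonzero terms in all; added directly. Hence: 39043565/239616.


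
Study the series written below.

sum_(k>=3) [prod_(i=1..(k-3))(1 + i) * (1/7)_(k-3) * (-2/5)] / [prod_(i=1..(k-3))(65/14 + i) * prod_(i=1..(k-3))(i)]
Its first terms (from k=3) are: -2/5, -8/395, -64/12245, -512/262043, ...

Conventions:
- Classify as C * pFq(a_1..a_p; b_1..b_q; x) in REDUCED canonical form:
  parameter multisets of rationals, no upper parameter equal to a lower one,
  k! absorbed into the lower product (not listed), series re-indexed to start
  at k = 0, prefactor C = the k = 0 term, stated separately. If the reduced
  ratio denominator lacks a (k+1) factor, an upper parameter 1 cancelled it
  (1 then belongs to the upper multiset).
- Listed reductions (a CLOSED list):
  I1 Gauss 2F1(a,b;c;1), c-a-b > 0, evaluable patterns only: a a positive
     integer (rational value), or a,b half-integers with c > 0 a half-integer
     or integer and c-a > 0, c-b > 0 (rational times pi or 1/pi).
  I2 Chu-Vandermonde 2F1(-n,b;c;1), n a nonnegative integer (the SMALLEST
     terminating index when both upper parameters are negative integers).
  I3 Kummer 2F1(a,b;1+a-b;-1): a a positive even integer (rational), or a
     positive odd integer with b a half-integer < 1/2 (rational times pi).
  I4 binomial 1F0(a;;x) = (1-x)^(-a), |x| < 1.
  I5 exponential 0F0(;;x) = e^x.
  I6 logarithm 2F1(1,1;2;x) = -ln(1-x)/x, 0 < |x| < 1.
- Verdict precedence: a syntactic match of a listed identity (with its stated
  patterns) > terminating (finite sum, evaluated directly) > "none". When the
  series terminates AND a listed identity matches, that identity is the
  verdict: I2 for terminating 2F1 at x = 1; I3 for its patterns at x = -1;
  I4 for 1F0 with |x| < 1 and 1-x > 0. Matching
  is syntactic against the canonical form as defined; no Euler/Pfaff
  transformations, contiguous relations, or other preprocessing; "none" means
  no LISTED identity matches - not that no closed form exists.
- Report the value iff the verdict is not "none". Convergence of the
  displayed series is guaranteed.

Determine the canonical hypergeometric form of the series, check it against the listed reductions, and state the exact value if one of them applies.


Classification (C = -2/5): 2F1 with upper {1/7, 2}, lower {79/14}, argument x = 1. Verdict (x = 1): Gauss (I1, integer-parameter pattern) applies (x = 1: the Gamma ratio telescopes since c-a-b = 7/2 > 0 and a = 2 in Z>0). Value: -442/1029.

Key step: x = 1 and the lower running product (C = -2/5, x = 1) is a rising factorial.
Step ratio: r(k) = 1 * (k+1/7) (k+2) / [(k+79/14) (k+1)] ; factor over Q: parameters, x = 1, and C = -2/5.


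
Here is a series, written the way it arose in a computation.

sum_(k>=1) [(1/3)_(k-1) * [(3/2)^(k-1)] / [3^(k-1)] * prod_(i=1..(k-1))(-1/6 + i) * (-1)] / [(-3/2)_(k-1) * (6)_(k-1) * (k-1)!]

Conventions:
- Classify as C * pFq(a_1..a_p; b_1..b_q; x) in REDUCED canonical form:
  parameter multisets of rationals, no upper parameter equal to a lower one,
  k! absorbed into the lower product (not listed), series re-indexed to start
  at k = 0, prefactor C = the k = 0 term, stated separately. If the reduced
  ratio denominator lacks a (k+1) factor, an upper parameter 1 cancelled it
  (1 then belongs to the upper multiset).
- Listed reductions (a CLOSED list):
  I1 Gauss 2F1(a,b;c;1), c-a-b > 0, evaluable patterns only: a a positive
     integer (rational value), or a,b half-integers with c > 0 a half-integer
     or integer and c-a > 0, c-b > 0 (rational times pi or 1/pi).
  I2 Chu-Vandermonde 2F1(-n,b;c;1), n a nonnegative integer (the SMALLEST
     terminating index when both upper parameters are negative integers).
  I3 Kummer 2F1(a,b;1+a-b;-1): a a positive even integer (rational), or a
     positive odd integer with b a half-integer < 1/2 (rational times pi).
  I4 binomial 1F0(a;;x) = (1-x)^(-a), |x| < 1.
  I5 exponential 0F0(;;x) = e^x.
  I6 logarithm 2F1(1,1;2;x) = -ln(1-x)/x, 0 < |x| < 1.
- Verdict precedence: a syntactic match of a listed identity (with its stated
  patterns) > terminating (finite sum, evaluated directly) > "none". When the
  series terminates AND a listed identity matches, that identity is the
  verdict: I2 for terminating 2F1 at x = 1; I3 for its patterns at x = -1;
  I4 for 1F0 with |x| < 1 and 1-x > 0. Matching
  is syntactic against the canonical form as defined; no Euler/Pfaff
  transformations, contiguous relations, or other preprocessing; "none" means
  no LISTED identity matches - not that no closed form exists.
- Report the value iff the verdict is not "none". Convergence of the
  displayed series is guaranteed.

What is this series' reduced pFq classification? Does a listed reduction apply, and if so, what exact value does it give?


The series (x = 1/2) is 2F2: upper {1/3, 5/6}, lower {-3/2, 6}, prefactor -1. Verdict: no listed reduction: x = 1/2 and upper {1/3, 5/6} fail every I1-I6 pattern.

Key observation: with t_0 = -1, the running product (C = -1) telescopes to a rising factorial.
Step ratio: r(k) = (1/2) * (k+1/3) (k+5/6) / [(k-3/2) (k+6) (k+1)] - rational in k, leading ratio (1/2); with t_0 = -1, classification follows.


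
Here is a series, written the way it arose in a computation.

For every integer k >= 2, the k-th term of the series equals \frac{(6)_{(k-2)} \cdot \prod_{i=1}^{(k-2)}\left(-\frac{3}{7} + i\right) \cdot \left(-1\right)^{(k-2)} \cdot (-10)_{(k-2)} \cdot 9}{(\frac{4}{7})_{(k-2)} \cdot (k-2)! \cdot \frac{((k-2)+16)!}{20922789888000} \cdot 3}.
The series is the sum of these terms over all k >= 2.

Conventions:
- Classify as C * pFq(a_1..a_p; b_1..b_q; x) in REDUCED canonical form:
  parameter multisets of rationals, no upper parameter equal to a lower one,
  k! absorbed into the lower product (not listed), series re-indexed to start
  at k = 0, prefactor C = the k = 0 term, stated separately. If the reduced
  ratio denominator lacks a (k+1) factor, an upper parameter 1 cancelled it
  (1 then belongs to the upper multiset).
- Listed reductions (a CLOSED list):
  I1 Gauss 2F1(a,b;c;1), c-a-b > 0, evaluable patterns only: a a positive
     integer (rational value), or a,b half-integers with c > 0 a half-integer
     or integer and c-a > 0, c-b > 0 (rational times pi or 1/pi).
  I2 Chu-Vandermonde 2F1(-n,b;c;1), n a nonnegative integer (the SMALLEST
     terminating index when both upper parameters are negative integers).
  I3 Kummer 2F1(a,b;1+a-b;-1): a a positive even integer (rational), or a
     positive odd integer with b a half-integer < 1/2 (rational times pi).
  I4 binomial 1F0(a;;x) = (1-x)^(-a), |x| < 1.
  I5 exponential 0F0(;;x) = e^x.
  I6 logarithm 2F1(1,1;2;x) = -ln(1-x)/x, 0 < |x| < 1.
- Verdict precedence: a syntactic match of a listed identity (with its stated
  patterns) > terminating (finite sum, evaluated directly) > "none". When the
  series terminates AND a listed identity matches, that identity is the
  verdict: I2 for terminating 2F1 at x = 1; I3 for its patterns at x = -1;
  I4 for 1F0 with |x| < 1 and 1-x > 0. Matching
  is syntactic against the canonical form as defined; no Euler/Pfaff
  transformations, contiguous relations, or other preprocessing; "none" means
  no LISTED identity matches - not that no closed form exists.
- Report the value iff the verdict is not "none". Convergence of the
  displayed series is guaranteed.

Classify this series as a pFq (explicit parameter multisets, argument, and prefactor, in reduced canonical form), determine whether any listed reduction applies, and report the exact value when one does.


Reduced: x = -1, 2F1, upper = {-10, 6}, lower = {17}, C = 3. Verdict at x = -1: Kummer's theorem (I3) matches (x = -1; c = 17 equals 1+a-b for upper {-10, 6}: listed pattern). Exact value: 84.

The tell: t_0 = 3 here, and the running product (C = 3) telescopes to a rising factorial.
Adjacent-term ratio: r(k) = -1 * (k-10) (k+6) / [(k+17) (k+1)] - rational; roots negated = parameters, x = -1, C = 3.


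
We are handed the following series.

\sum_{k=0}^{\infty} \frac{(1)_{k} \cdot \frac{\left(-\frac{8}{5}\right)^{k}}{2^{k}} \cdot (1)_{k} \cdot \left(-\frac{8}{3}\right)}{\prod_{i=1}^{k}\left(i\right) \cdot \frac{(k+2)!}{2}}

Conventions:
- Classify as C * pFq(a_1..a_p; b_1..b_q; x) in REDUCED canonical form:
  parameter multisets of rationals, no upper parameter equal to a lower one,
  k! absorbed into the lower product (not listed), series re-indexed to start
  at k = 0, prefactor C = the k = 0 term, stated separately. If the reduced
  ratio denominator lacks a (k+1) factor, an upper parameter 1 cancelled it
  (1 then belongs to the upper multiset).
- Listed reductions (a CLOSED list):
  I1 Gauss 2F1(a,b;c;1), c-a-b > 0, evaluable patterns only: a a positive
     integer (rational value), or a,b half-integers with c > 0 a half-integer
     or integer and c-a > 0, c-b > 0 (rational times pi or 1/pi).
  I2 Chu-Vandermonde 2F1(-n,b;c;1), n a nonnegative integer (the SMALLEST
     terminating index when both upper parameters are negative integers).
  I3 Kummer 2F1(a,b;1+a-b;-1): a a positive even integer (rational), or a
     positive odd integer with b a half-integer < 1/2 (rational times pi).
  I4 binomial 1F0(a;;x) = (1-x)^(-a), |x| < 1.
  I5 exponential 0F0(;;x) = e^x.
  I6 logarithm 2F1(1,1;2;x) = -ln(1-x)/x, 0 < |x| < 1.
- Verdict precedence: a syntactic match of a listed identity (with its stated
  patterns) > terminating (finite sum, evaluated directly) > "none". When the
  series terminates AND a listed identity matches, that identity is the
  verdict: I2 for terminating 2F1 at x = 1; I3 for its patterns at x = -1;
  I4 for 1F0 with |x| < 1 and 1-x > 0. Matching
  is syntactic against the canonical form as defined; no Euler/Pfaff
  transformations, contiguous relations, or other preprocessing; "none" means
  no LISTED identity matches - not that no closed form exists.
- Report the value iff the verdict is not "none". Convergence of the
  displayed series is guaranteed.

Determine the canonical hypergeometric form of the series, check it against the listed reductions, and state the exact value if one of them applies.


Structural cue: t_0 being -\frac{8}{3}, the denominator's factorial ratio (C = -8/3) is a lower Pochhammer.
Step ratio: r(k) = -\frac{4}{5} * (k+1) (k+1) / [(k+3) (k+1)] - rational in k, leading ratio -\frac{4}{5}; with t_0 = -\frac{8}{3}, classification follows.

This is -\frac{8}{3} * 2F1(1, 1; 3; -\frac{4}{5}) in reduced canonical form. Verdict: none here - no I1-I6 shape fits x = -\frac{4}{5} with lower {3}.


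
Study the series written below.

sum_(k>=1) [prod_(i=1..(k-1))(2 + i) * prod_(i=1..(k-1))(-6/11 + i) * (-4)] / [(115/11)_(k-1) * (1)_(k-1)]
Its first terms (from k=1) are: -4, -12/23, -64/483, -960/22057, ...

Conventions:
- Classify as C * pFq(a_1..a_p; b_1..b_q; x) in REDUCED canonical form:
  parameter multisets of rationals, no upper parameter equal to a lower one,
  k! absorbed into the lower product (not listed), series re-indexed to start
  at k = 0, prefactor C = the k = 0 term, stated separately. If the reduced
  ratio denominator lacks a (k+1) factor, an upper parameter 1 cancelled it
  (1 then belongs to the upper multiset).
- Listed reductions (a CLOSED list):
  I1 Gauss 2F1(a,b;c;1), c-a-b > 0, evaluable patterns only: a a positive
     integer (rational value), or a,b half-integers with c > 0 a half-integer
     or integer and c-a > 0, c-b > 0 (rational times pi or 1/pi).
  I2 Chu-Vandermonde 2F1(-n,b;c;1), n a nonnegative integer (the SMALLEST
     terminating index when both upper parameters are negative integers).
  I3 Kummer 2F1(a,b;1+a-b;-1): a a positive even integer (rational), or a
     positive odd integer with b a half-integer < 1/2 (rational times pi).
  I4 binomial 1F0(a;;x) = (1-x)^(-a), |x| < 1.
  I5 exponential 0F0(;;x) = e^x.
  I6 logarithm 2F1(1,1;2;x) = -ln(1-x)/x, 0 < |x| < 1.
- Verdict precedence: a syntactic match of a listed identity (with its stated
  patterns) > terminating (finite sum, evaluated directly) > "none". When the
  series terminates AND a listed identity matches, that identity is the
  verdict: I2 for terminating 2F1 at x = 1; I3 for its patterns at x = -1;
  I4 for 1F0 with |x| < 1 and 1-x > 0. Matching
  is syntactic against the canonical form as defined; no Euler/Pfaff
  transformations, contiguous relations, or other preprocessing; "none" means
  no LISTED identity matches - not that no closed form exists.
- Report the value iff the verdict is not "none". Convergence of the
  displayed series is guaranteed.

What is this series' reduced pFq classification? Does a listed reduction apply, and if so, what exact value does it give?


With C = -4: the canonical form is 2F1(5/11, 3; 115/11; 1). Verdict (x = 1): Gauss (I1, integer-parameter pattern) applies (x = 1: the Gamma ratio telescopes since c-a-b = 7 > 0 and a = 3 in Z>0). Its exact value is -132184/27951.

Key observation: from the first term -4: (1)_k (prefactor -4) is k! itself.
Ratio: r(k) = 1 * (k+5/11) (k+3) / [(k+115/11) (k+1)] - poly over poly, x = 1 from leading terms; C = -4 at k = 0.


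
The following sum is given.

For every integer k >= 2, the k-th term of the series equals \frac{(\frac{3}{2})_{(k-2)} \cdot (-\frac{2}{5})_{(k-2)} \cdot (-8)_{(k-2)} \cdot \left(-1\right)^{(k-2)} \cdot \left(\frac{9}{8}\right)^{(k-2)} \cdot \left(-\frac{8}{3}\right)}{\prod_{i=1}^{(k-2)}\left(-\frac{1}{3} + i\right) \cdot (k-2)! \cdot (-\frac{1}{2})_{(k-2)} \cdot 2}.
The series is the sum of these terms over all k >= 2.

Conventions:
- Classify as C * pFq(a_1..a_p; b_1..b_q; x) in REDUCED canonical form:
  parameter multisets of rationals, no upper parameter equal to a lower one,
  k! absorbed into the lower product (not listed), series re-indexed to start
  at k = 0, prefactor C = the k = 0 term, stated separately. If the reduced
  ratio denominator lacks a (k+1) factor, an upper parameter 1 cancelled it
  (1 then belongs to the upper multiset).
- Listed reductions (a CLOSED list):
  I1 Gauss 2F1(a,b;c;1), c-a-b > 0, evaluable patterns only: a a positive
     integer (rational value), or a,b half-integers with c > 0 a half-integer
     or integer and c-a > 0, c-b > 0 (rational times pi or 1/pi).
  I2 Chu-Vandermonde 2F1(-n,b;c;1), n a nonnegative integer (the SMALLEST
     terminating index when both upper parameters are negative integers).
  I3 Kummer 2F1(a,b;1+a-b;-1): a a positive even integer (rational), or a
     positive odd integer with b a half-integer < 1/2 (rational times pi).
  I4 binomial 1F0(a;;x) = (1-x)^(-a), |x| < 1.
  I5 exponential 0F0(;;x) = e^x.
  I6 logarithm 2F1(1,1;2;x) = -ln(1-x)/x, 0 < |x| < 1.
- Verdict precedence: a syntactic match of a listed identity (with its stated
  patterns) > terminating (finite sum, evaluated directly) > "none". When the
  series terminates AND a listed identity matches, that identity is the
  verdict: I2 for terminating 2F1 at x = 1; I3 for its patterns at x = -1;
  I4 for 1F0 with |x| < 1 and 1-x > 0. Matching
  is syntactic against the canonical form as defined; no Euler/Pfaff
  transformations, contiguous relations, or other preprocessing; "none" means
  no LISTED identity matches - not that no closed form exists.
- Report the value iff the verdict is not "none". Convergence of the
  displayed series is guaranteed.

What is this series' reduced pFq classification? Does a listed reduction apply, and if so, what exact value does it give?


Classification (C = -\frac{4}{3}): 3F2 with upper {-8, -\frac{2}{5}, \frac{3}{2}}, lower {-\frac{1}{2}, \frac{2}{3}}, argument x = -\frac{9}{8}. Verdict: terminating - no listed pattern fits, but -8 in the upper list cuts the series at k = 8; direct evaluation. Sum: -\frac{1402368486310743463}{417792000000000}.

The tell: from the first term -\frac{4}{3}: the (-1)^k factor (C = -4/3, x = -9/8) folds into the argument's sign.
Ratio: r(k) = -\frac{9}{8} * (k-8) (k-\frac{2}{5}) (k+\frac{3}{2}) / [(k-\frac{1}{2}) (k+\frac{2}{3}) (k+1)] - rational in k, leading ratio -\frac{9}{8}; with t_0 = -\frac{4}{3}, classification follows.


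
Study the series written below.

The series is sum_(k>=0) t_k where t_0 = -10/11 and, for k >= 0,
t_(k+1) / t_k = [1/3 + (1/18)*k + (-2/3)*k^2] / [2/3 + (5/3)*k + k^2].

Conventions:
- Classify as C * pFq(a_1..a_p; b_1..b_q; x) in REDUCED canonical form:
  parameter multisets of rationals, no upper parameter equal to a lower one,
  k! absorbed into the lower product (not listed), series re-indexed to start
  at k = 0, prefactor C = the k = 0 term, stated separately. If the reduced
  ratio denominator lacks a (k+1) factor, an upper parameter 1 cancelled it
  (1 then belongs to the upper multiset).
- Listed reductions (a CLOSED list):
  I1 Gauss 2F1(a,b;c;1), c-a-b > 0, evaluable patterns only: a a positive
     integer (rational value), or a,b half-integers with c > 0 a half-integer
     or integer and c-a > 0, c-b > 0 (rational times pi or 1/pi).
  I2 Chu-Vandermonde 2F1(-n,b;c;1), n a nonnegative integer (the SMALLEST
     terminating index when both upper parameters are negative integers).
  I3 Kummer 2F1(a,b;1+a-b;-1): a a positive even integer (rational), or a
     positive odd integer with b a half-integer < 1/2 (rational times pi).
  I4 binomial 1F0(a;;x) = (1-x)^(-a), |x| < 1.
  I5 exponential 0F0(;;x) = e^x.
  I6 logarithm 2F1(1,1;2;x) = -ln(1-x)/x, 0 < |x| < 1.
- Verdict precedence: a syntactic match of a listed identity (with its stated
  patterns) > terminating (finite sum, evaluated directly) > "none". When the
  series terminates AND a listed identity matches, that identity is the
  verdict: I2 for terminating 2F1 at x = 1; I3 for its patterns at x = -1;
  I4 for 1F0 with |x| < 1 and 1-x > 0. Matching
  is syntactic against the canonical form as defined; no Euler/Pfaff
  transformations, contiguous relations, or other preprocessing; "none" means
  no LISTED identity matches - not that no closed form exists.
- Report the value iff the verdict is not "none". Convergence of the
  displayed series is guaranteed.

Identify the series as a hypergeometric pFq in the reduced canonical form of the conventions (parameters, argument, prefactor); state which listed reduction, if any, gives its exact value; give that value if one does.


Canonical form: C = -10/11 times 1F0 with upper {-3/4}, lower {-}, x = -2/3. Verdict: the binomial series (I4) fires (the 1F0 binomial series: exponent 3/4, x = -2/3). Its exact value is (-10/11) * (5/3)^(3/4).

Structural cue: from the first term -10/11: the expanded ratio factors over Q; prefactor -10/11, roots give parameters.
Term ratio: r(k) = (-2/3) * (k-3/4) / [(k+1)] ; factor over Q: parameters, x = (-2/3), and C = -10/11.
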